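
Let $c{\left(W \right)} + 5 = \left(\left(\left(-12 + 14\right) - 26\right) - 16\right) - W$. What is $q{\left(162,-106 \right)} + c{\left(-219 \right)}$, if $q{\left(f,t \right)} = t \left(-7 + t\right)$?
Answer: $12152$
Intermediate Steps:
$c{\left(W \right)} = -45 - W$ ($c{\left(W \right)} = -5 - \left(40 + W\right) = -45 - W$)
$q{\left(162,-106 \right)} + c{\left(-219 \right)} = - 106 \left(-7 - 106\right) - -174 = \left(-106\right) \left(-113\right) + \left(-45 + 219\right) = 11978 + 174 = 12152$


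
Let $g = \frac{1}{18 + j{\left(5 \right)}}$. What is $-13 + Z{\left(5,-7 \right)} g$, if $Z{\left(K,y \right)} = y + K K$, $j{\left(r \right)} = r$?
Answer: $- \frac{281}{23} \approx -12.217$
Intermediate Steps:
$Z{\left(K,y \right)} = y + K^{2}$
$g = \frac{1}{23}$ ($g = \frac{1}{18 + 5} = \frac{1}{23} \approx 0.043478$)
$-13 + Z{\left(5,-7 \right)} g = -13 + \left(-7 + 5^{2}\right) \frac{1}{23} = -13 + \left(-7 + 25\right) \frac{1}{23} = -13 + 18 \cdot \frac{1}{23} = -13 + \frac{18}{23} = - \frac{281}{23}$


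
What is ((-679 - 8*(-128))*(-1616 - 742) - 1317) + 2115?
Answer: -812712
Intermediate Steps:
((-679 - 8*(-128))*(-1616 - 742) - 1317) + 2115 = ((-679 + 1024)*(-2358) - 1317) + 2115 = (345*(-2358) - 1317) + 2115 = (-813510 - 1317) + 2115 = -814827 + 2115 = -812712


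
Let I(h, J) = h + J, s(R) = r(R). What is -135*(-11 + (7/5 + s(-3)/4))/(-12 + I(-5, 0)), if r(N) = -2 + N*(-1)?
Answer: -297/4 ≈ -74.250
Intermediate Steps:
r(N) = -2 - N
s(R) = -2 - R
I(h, J) = J + h
-135*(-11 + (7/5 + s(-3)/4))/(-12 + I(-5, 0)) = -135*(-11 + (7/5 + (-2 - 1*(-3))/4))/(-12 + (0 - 5)) = -135*(-11 + (7*(⅕) + (-2 + 3)*(¼)))/(-12 - 5) = -135*(-11 + (7/5 + 1*(¼)))/(-17) = -135*(-11 + (7/5 + ¼))*(-1)/17 = -135*(-11 + 33/20)*(-1)/17 = -(-5049)*(-1)/(4*17) = -135*11/20 = -297/4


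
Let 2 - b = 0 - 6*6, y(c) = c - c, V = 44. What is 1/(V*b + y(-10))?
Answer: 1/1672 ≈ 0.00059809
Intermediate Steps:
y(c) = 0
b = 38 (b = 2 - (0 - 6*6) = 2 - (0 - 36) = 2 - 1*(-36) = 2 + 36 = 38)
1/(V*b + y(-10)) = 1/(44*38 + 0) = 1/(1672 + 0) = 1/1672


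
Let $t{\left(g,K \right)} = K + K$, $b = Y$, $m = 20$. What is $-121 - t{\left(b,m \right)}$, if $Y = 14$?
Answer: $-161$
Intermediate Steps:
$b = 14$
$t{\left(g,K \right)} = 2 K$
$-121 - t{\left(b,m \right)} = -121 - 2 \cdot 20 = -121 - 40 = -161$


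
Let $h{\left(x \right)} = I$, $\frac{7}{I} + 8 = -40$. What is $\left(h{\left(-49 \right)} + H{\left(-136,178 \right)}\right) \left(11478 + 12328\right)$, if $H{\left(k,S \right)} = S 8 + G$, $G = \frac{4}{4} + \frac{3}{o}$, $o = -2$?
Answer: $\frac{813224863}{24} \approx 3.3884 \cdot 10^{7}$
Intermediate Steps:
$G = - \frac{1}{2}$ ($G = \frac{4}{4} + \frac{3}{-2} = 4 \cdot \frac{1}{4} + 3 \left(- \frac{1}{2}\right) = 1 - \frac{3}{2} = - \frac{1}{2} \approx -0.5$)
$H{\left(k,S \right)} = - \frac{1}{2} + 8 S$ ($H{\left(k,S \right)} = S 8 - \frac{1}{2} = 8 S - \frac{1}{2} = - \frac{1}{2} + 8 S$)
$I = - \frac{7}{48}$ ($I = \frac{7}{-8 - 40} = \frac{7}{-48} = 7 \left(- \frac{1}{48}\right) = - \frac{7}{48} \approx -0.14583$)
$h{\left(x \right)} = - \frac{7}{48}$
$\left(h{\left(-49 \right)} + H{\left(-136,178 \right)}\right) \left(11478 + 12328\right) = \left(- \frac{7}{48} + \left(- \frac{1}{2} + 8 \cdot 178\right)\right) \left(11478 + 12328\right) = \left(- \frac{7}{48} + \left(- \frac{1}{2} + 1424\right)\right) 23806 = \left(- \frac{7}{48} + \frac{2847}{2}\right) 23806 = \frac{68321}{48} \cdot 23806 = \frac{813224863}{24}$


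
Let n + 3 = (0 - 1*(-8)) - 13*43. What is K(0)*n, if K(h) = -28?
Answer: 15512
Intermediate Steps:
n = -554 (n = -3 + ((0 - 1*(-8)) - 13*43) = -3 + ((0 + 8) - 559) = -3 + (8 - 559) = -3 - 551 = -554)
K(0)*n = -28*(-554) = 15512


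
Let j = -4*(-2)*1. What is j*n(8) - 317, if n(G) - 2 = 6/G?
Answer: -295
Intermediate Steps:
n(G) = 2 + 6/G
j = 8 (j = 8*1 = 8)
j*n(8) - 317 = 8*(2 + 6/8) - 317 = 8*(2 + 6*(⅛)) - 317 = 8*(2 + ¾) - 317 = 8*(11/4) - 317 = 22 - 317 = -295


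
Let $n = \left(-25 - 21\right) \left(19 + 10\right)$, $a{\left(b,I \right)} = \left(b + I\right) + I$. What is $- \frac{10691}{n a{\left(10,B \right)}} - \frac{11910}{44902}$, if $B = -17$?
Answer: $- \frac{430678921}{718791216} \approx -0.59917$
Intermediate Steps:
$a{\left(b,I \right)} = b + 2 I$ ($a{\left(b,I \right)} = \left(I + b\right) + I = b + 2 I$)
$n = -1334$ ($n = \left(-46\right) 29 = -1334$)
$- \frac{10691}{n a{\left(10,B \right)}} - \frac{11910}{44902} = - \frac{10691}{\left(-1334\right) \left(10 + 2 \left(-17\right)\right)} - \frac{11910}{44902} = - \frac{10691}{\left(-1334\right) \left(10 - 34\right)} - \frac{5955}{22451} = - \frac{10691}{\left(-1334\right) \left(-24\right)} - \frac{5955}{22451} = - \frac{10691}{32016} - \frac{5955}{22451} = - \frac{430678921}{718791216}$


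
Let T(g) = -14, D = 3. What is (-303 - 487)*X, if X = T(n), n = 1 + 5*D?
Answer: 11060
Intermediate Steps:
n = 16 (n = 1 + 5*3 = 1 + 15 = 16)
X = -14
(-303 - 487)*X = (-303 - 487)*(-14) = -790*(-14) = 11060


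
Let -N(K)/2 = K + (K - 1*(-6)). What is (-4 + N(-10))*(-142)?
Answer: -3408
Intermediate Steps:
N(K) = -12 - 4*K (N(K) = -2*(K + (K - 1*(-6))) = -2*(K + (K + 6)) = -2*(K + (6 + K)) = -2*(6 + 2*K) = -12 - 4*K)
(-4 + N(-10))*(-142) = (-4 + (-12 - 4*(-10)))*(-142) = (-4 + (-12 + 40))*(-142) = (-4 + 28)*(-142) = 24*(-142) = -3408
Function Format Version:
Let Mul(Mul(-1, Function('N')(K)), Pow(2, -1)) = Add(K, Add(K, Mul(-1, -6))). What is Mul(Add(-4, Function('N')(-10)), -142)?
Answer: -3408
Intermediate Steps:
Function('N')(K) = Add(-12, Mul(-4, K)) (Function('N')(K) = Mul(-2, Add(K, Add(K, Mul(-1, -6)))) = Mul(-2, Add(K, Add(K, 6))) = Mul(-2, Add(K, Add(6, K))) = Mul(-2, Add(6, Mul(2, K))) = Add(-12, Mul(-4, K)))
Mul(Add(-4, Function('N')(-10)), -142) = Mul(Add(-4, Add(-12, Mul(-4, -10))), -142) = Mul(Add(-4, Add(-12, 40)), -142) = Mul(Add(-4, 28), -142) = Mul(24, -142) = -3408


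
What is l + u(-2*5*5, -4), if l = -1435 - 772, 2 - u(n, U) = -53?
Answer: -2152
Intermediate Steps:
u(n, U) = 55 (u(n, U) = 2 - 1*(-53) = 2 + 53 = 55)
l = -2207
l + u(-2*5*5, -4) = -2207 + 55 = -2152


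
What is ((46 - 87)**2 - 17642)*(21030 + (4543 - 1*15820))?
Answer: -155667633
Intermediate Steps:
((46 - 87)**2 - 17642)*(21030 + (4543 - 1*15820)) = ((-41)**2 - 17642)*(21030 + (4543 - 15820)) = (1681 - 17642)*(21030 - 11277) = -15961*9753 = -155667633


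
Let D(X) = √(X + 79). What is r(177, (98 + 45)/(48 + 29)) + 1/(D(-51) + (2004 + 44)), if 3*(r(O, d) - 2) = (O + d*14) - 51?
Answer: 18408382/349523 - √7/2097138 ≈ 52.667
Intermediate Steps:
D(X) = √(79 + X)
r(O, d) = -15 + O/3 + 14*d/3 (r(O, d) = 2 + ((O + d*14) - 51)/3 = 2 + ((O + 14*d) - 51)/3 = 2 + (-51 + O + 14*d)/3 = 2 + (-17 + O/3 + 14*d/3) = -15 + O/3 + 14*d/3)
r(177, (98 + 45)/(48 + 29)) + 1/(D(-51) + (2004 + 44)) = (-15 + (⅓)*177 + 14*((98 + 45)/(48 + 29))/3) + 1/(√(79 - 51) + (2004 + 44)) = (-15 + 59 + 14*(143/77)/3) + 1/(√28 + 2048) = (-15 + 59 + 14*(143*(1/77))/3) + 1/(2*√7 + 2048) = (-15 + 59 + (14/3)*(13/7)) + 1/(2048 + 2*√7) = (-15 + 59 + 26/3) + 1/(2048 + 2*√7) = 158/3 + 1/(2048 + 2*√7)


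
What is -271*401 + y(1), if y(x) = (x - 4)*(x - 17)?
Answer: -108623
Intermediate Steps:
y(x) = (-17 + x)*(-4 + x) (y(x) = (-4 + x)*(-17 + x) = (-17 + x)*(-4 + x))
-271*401 + y(1) = -271*401 + (68 + 1² - 21*1) = -108671 + (68 + 1 - 21) = -108671 + 48 = -108623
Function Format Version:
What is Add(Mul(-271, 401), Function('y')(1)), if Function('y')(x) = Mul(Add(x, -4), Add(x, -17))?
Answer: -108623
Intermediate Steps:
Function('y')(x) = Mul(Add(-17, x), Add(-4, x)) (Function('y')(x) = Mul(Add(-4, x), Add(-17, x)) = Mul(Add(-17, x), Add(-4, x)))
Add(Mul(-271, 401), Function('y')(1)) = Add(Mul(-271, 401), Add(68, Pow(1, 2), Mul(-21, 1))) = Add(-108671, Add(68, 1, -21)) = Add(-108671, 48) = -108623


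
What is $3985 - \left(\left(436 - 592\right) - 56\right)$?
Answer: $4197$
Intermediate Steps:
$3985 - \left(\left(436 - 592\right) - 56\right) = 3985 - \left(-156 - 56\right) = 3985 - -212 = 3985 + 212 = 4197$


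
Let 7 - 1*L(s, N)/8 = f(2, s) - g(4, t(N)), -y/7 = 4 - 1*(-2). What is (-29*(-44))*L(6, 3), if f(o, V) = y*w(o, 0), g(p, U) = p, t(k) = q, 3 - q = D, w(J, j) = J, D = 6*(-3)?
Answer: 969760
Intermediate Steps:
D = -18
q = 21 (q = 3 - 1*(-18) = 3 + 18 = 21)
t(k) = 21
y = -42 (y = -7*(4 - 1*(-2)) = -7*(4 + 2) = -7*6 = -42)
f(o, V) = -42*o
L(s, N) = 760 (L(s, N) = 56 - 8*(-42*2 - 1*4) = 56 - 8*(-84 - 4) = 56 - 8*(-88) = 56 + 704 = 760)
(-29*(-44))*L(6, 3) = -29*(-44)*760 = 1276*760 = 969760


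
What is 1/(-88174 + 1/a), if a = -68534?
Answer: -68534/6042916917 ≈ -1.1341e-5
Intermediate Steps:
1/(-88174 + 1/a) = 1/(-88174 + 1/(-68534)) = 1/(-88174 - 1/68534) = 1/(-6042916917/68534) = -68534/6042916917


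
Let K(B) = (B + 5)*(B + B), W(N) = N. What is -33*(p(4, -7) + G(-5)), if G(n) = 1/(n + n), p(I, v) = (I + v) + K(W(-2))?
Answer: 4983/10 ≈ 498.30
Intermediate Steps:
K(B) = 2*B*(5 + B) (K(B) = (5 + B)*(2*B) = 2*B*(5 + B))
p(I, v) = -12 + I + v (p(I, v) = (I + v) + 2*(-2)*(5 - 2) = (I + v) + 2*(-2)*3 = (I + v) - 12 = -12 + I + v)
G(n) = 1/(2*n)
-33*(p(4, -7) + G(-5)) = -33*((-12 + 4 - 7) + (½)/(-5)) = -33*(-15 + (½)*(-⅕)) = -33*(-15 - ⅒) = -33*(-151/10) = 4983/10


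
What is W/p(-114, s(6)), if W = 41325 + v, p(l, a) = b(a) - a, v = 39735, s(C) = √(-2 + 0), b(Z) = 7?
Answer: 189140/17 + 27020*I*√2/17 ≈ 11126.0 + 2247.8*I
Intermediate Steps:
s(C) = I*√2 (s(C) = √(-2) = I*√2)
p(l, a) = 7 - a
W = 81060 (W = 41325 + 39735 = 81060)
W/p(-114, s(6)) = 81060/(7 - I*√2)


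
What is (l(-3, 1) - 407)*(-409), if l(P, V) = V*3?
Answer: 165236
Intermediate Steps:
l(P, V) = 3*V
(l(-3, 1) - 407)*(-409) = (3*1 - 407)*(-409) = (3 - 407)*(-409) = -404*(-409) = 165236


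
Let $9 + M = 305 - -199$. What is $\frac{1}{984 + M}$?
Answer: $\frac{1}{1479} \approx 0.00067613$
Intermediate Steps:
$M = 495$ ($M = -9 + \left(305 - -199\right) = -9 + \left(305 + 199\right) = -9 + 504 = 495$)
$\frac{1}{984 + M} = \frac{1}{984 + 495} = \frac{1}{1479}$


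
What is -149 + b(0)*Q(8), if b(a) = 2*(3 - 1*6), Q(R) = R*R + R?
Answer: -581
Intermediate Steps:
Q(R) = R + R**2 (Q(R) = R**2 + R = R + R**2)
b(a) = -6 (b(a) = 2*(3 - 6) = 2*(-3) = -6)
-149 + b(0)*Q(8) = -149 - 48*(1 + 8) = -149 - 48*9 = -149 - 6*72 = -149 - 432 = -581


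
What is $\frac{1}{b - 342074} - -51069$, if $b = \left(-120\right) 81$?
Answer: $\frac{17965767785}{351794} \approx 51069.0$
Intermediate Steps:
$b = -9720$
$\frac{1}{b - 342074} - -51069 = \frac{1}{-9720 - 342074} - -51069 = \frac{1}{-351794} + 51069 = - \frac{1}{351794} + 51069 = \frac{17965767785}{351794}$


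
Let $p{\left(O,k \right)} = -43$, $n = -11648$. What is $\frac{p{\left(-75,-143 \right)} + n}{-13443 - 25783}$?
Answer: $\frac{11691}{39226} \approx 0.29804$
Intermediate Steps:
$\frac{p{\left(-75,-143 \right)} + n}{-13443 - 25783} = \frac{-43 - 11648}{-13443 - 25783} = - \frac{11691}{-39226} = \left(-11691\right) \left(- \frac{1}{39226}\right) = \frac{11691}{39226}$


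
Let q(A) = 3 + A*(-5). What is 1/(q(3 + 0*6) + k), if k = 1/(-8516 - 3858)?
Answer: -12374/148489 ≈ -0.083333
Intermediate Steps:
q(A) = 3 - 5*A
k = -1/12374 (k = 1/(-12374) = -1/12374 ≈ -8.0815e-5)
1/(q(3 + 0*6) + k) = 1/((3 - 5*(3 + 0*6)) - 1/12374) = 1/((3 - 5*(3 + 0)) - 1/12374) = 1/((3 - 5*3) - 1/12374) = 1/((3 - 15) - 1/12374) = 1/(-12 - 1/12374) = 1/(-148489/12374) = -12374/148489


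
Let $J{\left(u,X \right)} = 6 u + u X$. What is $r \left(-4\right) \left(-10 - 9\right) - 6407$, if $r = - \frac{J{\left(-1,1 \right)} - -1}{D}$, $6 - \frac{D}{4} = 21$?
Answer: $- \frac{32073}{5} \approx -6414.6$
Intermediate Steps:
$D = -60$ ($D = 24 - 84 = -60$)
$J{\left(u,X \right)} = 6 u + X u$
$r = - \frac{1}{10}$ ($r = - \frac{- (6 + 1) - -1}{-60} = - \frac{\left(\left(-1\right) 7 + 1\right) \left(-1\right)}{60} = - \frac{\left(-7 + 1\right) \left(-1\right)}{60} = - \frac{\left(-6\right) \left(-1\right)}{60} = \left(-1\right) \frac{1}{10} = - \frac{1}{10} \approx -0.1$)
$r \left(-4\right) \left(-10 - 9\right) - 6407 = \left(- \frac{1}{10}\right) \left(-4\right) \left(-10 - 9\right) - 6407 = \frac{2 \left(-10 - 9\right)}{5} - 6407 = \frac{2}{5} \left(-19\right) - 6407 = - \frac{38}{5} - 6407 = - \frac{32073}{5}$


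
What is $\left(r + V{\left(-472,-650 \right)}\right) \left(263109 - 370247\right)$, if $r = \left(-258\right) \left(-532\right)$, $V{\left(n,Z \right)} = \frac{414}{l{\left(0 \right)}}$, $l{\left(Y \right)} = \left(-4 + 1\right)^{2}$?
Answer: $-14710261676$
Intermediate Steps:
$l{\left(Y \right)} = 9$ ($l{\left(Y \right)} = \left(-3\right)^{2} = 9$)
$V{\left(n,Z \right)} = 46$ ($V{\left(n,Z \right)} = \frac{414}{9} = 414 \cdot \frac{1}{9} = 46$)
$r = 137256$
$\left(r + V{\left(-472,-650 \right)}\right) \left(263109 - 370247\right) = \left(137256 + 46\right) \left(263109 - 370247\right) = 137302 \left(-107138\right) = -14710261676$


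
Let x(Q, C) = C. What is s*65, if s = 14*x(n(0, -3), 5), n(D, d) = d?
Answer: 4550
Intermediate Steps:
s = 70 (s = 14*5 = 70)
s*65 = 70*65 = 4550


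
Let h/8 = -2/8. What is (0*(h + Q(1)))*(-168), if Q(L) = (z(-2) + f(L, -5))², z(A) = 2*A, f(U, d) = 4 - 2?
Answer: 0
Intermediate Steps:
h = -2 (h = 8*(-2/8) = 8*(-2*⅛) = 8*(-¼) = -2)
f(U, d) = 2
Q(L) = 4 (Q(L) = (2*(-2) + 2)² = (-4 + 2)² = (-2)² = 4)
(0*(h + Q(1)))*(-168) = (0*(-2 + 4))*(-168) = (0*2)*(-168) = 0*(-168) = 0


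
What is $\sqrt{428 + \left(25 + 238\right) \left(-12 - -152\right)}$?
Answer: $8 \sqrt{582} \approx 193.0$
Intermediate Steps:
$\sqrt{428 + \left(25 + 238\right) \left(-12 - -152\right)} = \sqrt{428 + 263 \left(-12 + 152\right)} = \sqrt{428 + 263 \cdot 140} = \sqrt{428 + 36820} = \sqrt{37248} = 8 \sqrt{582}$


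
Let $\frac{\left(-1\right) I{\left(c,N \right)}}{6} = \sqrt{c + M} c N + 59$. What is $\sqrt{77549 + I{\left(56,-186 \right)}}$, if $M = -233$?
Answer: $\sqrt{77195 + 62496 i \sqrt{177}} \approx 675.36 + 615.56 i$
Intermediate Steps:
$I{\left(c,N \right)} = -354 - 6 N c \sqrt{-233 + c}$ ($I{\left(c,N \right)} = - 6 \left(\sqrt{c - 233} c N + 59\right) = - 6 \left(\sqrt{-233 + c} c N + 59\right) = - 6 \left(c \sqrt{-233 + c} N + 59\right) = - 6 \left(N c \sqrt{-233 + c} + 59\right) = - 6 \left(59 + N c \sqrt{-233 + c}\right) = -354 - 6 N c \sqrt{-233 + c}$)
$\sqrt{77549 + I{\left(56,-186 \right)}} = \sqrt{77549 - \left(354 - 62496 \sqrt{-233 + 56}\right)} = \sqrt{77549 - \left(354 - 62496 \sqrt{-177}\right)} = \sqrt{77549 - \left(354 - 62496 i \sqrt{177}\right)} = \sqrt{77195 + 62496 i \sqrt{177}}$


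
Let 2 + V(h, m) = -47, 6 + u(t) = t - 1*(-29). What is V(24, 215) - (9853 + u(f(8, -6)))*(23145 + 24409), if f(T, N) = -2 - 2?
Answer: -469453137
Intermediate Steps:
f(T, N) = -4
u(t) = 23 + t (u(t) = -6 + (t - 1*(-29)) = -6 + (t + 29) = -6 + (29 + t) = 23 + t)
V(h, m) = -49 (V(h, m) = -2 - 47 = -49)
V(24, 215) - (9853 + u(f(8, -6)))*(23145 + 24409) = -49 - (9853 + (23 - 4))*(23145 + 24409) = -49 - (9853 + 19)*47554 = -49 - 9872*47554 = -49 - 1*469453088 = -49 - 469453088 = -469453137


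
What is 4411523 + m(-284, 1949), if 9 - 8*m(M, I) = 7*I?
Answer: 17639275/4 ≈ 4.4098e+6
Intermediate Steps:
m(M, I) = 9/8 - 7*I/8
4411523 + m(-284, 1949) = 4411523 + (9/8 - 7/8*1949) = 4411523 + (9/8 - 13643/8) = 4411523 - 6817/4 = 17639275/4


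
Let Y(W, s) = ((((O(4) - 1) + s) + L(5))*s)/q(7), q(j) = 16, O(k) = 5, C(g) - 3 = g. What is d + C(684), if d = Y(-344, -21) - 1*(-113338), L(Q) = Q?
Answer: 456163/4 ≈ 1.1404e+5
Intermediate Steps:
C(g) = 3 + g
Y(W, s) = s*(9 + s)/16 (Y(W, s) = ((((5 - 1) + s) + 5)*s)/16 = (((4 + s) + 5)*s)*(1/16) = ((9 + s)*s)*(1/16) = (s*(9 + s))*(1/16) = s*(9 + s)/16)
d = 453415/4 (d = (1/16)*(-21)*(9 - 21) - 1*(-113338) = (1/16)*(-21)*(-12) + 113338 = 63/4 + 113338 = 453415/4 ≈ 1.1335e+5)
d + C(684) = 453415/4 + (3 + 684) = 453415/4 + 687 = 456163/4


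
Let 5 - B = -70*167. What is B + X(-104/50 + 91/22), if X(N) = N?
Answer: 6433381/550 ≈ 11697.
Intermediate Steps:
B = 11695 (B = 5 - (-70)*167 = 5 - 1*(-11690) = 5 + 11690 = 11695)
B + X(-104/50 + 91/22) = 11695 + (-104/50 + 91/22) = 11695 + (-104*1/50 + 91*(1/22)) = 11695 + (-52/25 + 91/22) = 11695 + 1131/550 = 6433381/550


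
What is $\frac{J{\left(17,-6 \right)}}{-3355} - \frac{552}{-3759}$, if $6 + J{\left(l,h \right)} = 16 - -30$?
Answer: $\frac{113440}{840763} \approx 0.13493$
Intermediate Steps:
$J{\left(l,h \right)} = 40$ ($J{\left(l,h \right)} = -6 + \left(16 - -30\right) = -6 + \left(16 + 30\right) = -6 + 46 = 40$)
$\frac{J{\left(17,-6 \right)}}{-3355} - \frac{552}{-3759} = \frac{40}{-3355} - \frac{552}{-3759} = 40 \left(- \frac{1}{3355}\right) - - \frac{184}{1253} = - \frac{8}{671} + \frac{184}{1253} = \frac{113440}{840763}$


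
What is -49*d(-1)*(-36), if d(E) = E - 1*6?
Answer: -12348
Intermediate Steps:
d(E) = -6 + E (d(E) = E - 6 = -6 + E)
-49*d(-1)*(-36) = -49*(-6 - 1)*(-36) = -49*(-7)*(-36) = 343*(-36) = -12348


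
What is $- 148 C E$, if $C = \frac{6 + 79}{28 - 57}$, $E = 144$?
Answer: $\frac{1811520}{29} \approx 62466.0$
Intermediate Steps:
$C = - \frac{85}{29}$ ($C = \frac{85}{-29} = 85 \left(- \frac{1}{29}\right) = - \frac{85}{29} \approx -2.931$)
$- 148 C E = \left(-148\right) \left(- \frac{85}{29}\right) 144 = \frac{12580}{29} \cdot 144 = \frac{1811520}{29}$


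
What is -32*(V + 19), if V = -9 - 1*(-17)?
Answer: -864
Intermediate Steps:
V = 8 (V = -9 + 17 = 8)
-32*(V + 19) = -32*(8 + 19) = -32*27 = -864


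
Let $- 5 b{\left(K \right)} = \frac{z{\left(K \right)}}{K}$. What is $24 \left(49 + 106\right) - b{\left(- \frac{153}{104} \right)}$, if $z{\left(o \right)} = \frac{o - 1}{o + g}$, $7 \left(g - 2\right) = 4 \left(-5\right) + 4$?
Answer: $\frac{3639591104}{978435} \approx 3719.8$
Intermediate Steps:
$g = - \frac{2}{7}$ ($g = 2 + \frac{4 \left(-5\right) + 4}{7} = 2 + \frac{-20 + 4}{7} = 2 + \frac{1}{7} \left(-16\right) = 2 - \frac{16}{7} = - \frac{2}{7} \approx -0.28571$)
$z{\left(o \right)} = \frac{-1 + o}{- \frac{2}{7} + o}$ ($z{\left(o \right)} = \frac{o - 1}{o - \frac{2}{7}} = \frac{-1 + o}{- \frac{2}{7} + o}$)
$b{\left(K \right)} = - \frac{7 \left(-1 + K\right)}{5 K \left(-2 + 7 K\right)}$ ($b{\left(K \right)} = - \frac{\frac{7 \left(-1 + K\right)}{-2 + 7 K} \frac{1}{K}}{5} = - \frac{7 \frac{1}{K} \frac{1}{-2 + 7 K} \left(-1 + K\right)}{5} = - \frac{7 \left(-1 + K\right)}{5 K \left(-2 + 7 K\right)}$)
$24 \left(49 + 106\right) - b{\left(- \frac{153}{104} \right)} = 24 \left(49 + 106\right) - \frac{7 \left(1 - - \frac{153}{104}\right)}{5 \left(- \frac{153}{104}\right) \left(-2 + 7 \left(- \frac{153}{104}\right)\right)} = 24 \cdot 155 - \frac{7 \left(1 - \left(-153\right) \frac{1}{104}\right)}{5 \left(\left(-153\right) \frac{1}{104}\right) \left(-2 + 7 \left(\left(-153\right) \frac{1}{104}\right)\right)} = 3720 - \frac{7 \left(1 - - \frac{153}{104}\right)}{5 \left(- \frac{153}{104}\right) \left(-2 + 7 \left(- \frac{153}{104}\right)\right)} = 3720 - \frac{7}{5} \left(- \frac{104}{153}\right) \frac{1}{-2 - \frac{1071}{104}} \left(1 + \frac{153}{104}\right) = 3720 - \frac{7}{5} \left(- \frac{104}{153}\right) \frac{1}{- \frac{1279}{104}} \cdot \frac{257}{104} = 3720 - \frac{7}{5} \left(- \frac{104}{153}\right) \left(- \frac{104}{1279}\right) \frac{257}{104} = 3720 - \frac{187096}{978435} = \frac{3639591104}{978435}$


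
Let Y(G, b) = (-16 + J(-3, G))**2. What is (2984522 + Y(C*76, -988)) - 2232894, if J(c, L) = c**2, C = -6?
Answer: 751677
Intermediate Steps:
Y(G, b) = 49 (Y(G, b) = (-16 + (-3)**2)**2 = (-16 + 9)**2 = (-7)**2 = 49)
(2984522 + Y(C*76, -988)) - 2232894 = (2984522 + 49) - 2232894 = 2984571 - 2232894 = 751677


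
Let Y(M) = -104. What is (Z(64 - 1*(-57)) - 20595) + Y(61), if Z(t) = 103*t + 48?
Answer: -8188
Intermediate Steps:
Z(t) = 48 + 103*t
(Z(64 - 1*(-57)) - 20595) + Y(61) = ((48 + 103*(64 - 1*(-57))) - 20595) - 104 = ((48 + 103*(64 + 57)) - 20595) - 104 = ((48 + 103*121) - 20595) - 104 = ((48 + 12463) - 20595) - 104 = (12511 - 20595) - 104 = -8084 - 104 = -8188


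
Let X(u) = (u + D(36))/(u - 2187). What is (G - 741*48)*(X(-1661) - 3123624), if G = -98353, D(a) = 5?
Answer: 201211338985977/481 ≈ 4.1832e+11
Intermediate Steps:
X(u) = (5 + u)/(-2187 + u) (X(u) = (u + 5)/(u - 2187) = (5 + u)/(-2187 + u))
(G - 741*48)*(X(-1661) - 3123624) = (-98353 - 741*48)*((5 - 1661)/(-2187 - 1661) - 3123624) = (-98353 - 35568)*(-1656/(-3848) - 3123624) = -133921*(-1/3848*(-1656) - 3123624) = -133921*(207/481 - 3123624) = -133921*(-1502462937/481) = 201211338985977/481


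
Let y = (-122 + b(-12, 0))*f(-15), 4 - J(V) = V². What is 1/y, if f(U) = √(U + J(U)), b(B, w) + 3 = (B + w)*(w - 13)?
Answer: -I*√59/3658 ≈ -0.0020998*I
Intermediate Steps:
J(V) = 4 - V²
b(B, w) = -3 + (-13 + w)*(B + w) (b(B, w) = -3 + (B + w)*(w - 13) = -3 + (B + w)*(-13 + w) = -3 + (-13 + w)*(B + w))
f(U) = √(4 + U - U²) (f(U) = √(U + (4 - U²)) = √(4 + U - U²))
y = 62*I*√59 (y = (-122 + (-3 + 0² - 13*(-12) - 13*0 - 12*0))*√(4 - 15 - 1*(-15)²) = (-122 + (-3 + 0 + 156 + 0 + 0))*√(4 - 15 - 1*225) = (-122 + 153)*√(4 - 15 - 225) = 31*√(-236) = 31*(2*I*√59) = 62*I*√59 ≈ 476.23*I)
1/y = 1/(62*I*√59) = -I*√59/3658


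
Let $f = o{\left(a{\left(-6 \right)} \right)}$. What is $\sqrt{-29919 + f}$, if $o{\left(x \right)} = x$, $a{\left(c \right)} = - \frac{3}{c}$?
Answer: $\frac{i \sqrt{119674}}{2} \approx 172.97 i$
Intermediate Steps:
$f = \frac{1}{2}$ ($f = - \frac{3}{-6} = \left(-3\right) \left(- \frac{1}{6}\right) = \frac{1}{2} \approx 0.5$)
$\sqrt{-29919 + f} = \sqrt{-29919 + \frac{1}{2}} = \sqrt{- \frac{59837}{2}} = \frac{i \sqrt{119674}}{2}$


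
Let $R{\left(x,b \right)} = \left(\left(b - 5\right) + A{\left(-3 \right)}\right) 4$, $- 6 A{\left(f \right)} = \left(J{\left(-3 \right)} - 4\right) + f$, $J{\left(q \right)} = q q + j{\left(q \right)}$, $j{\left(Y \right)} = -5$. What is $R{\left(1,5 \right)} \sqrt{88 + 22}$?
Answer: $2 \sqrt{110} \approx 20.976$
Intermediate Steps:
$J{\left(q \right)} = -5 + q^{2}$ ($J{\left(q \right)} = q q - 5 = q^{2} - 5 = -5 + q^{2}$)
$A{\left(f \right)} = - \frac{f}{6}$ ($A{\left(f \right)} = - \frac{\left(\left(-5 + \left(-3\right)^{2}\right) - 4\right) + f}{6} = - \frac{\left(\left(-5 + 9\right) - 4\right) + f}{6} = - \frac{\left(4 - 4\right) + f}{6} = - \frac{0 + f}{6} = - \frac{f}{6}$)
$R{\left(x,b \right)} = -18 + 4 b$ ($R{\left(x,b \right)} = \left(\left(b - 5\right) - - \frac{1}{2}\right) 4 = \left(\left(b - 5\right) + \frac{1}{2}\right) 4 = \left(\left(-5 + b\right) + \frac{1}{2}\right) 4 = \left(- \frac{9}{2} + b\right) 4 = -18 + 4 b$)
$R{\left(1,5 \right)} \sqrt{88 + 22} = \left(-18 + 4 \cdot 5\right) \sqrt{88 + 22} = \left(-18 + 20\right) \sqrt{110} = 2 \sqrt{110}$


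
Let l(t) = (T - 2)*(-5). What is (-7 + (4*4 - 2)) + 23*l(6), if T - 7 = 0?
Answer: -568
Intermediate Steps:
T = 7 (T = 7 + 0 = 7)
l(t) = -25 (l(t) = (7 - 2)*(-5) = 5*(-5) = -25)
(-7 + (4*4 - 2)) + 23*l(6) = (-7 + (4*4 - 2)) + 23*(-25) = (-7 + (16 - 2)) - 575 = (-7 + 14) - 575 = 7 - 575 = -568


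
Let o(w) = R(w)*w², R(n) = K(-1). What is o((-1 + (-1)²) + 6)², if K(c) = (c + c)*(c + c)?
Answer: 20736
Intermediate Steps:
K(c) = 4*c² (K(c) = (2*c)*(2*c) = 4*c²)
R(n) = 4 (R(n) = 4*(-1)² = 4*1 = 4)
o(w) = 4*w²
o((-1 + (-1)²) + 6)² = (4*((-1 + (-1)²) + 6)²)² = (4*((-1 + 1) + 6)²)² = (4*(0 + 6)²)² = (4*6²)² = (4*36)² = 144² = 20736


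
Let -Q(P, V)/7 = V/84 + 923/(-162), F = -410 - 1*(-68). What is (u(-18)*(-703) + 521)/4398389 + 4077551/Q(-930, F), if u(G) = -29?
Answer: 1452707208501871/24362676671 ≈ 59628.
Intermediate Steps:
F = -342 (F = -410 + 68 = -342)
Q(P, V) = 6461/162 - V/12 (Q(P, V) = -7*(V/84 + 923/(-162)) = -7*(V*(1/84) + 923*(-1/162)) = -7*(V/84 - 923/162) = -7*(-923/162 + V/84) = 6461/162 - V/12)
(u(-18)*(-703) + 521)/4398389 + 4077551/Q(-930, F) = (-29*(-703) + 521)/4398389 + 4077551/(6461/162 - 1/12*(-342)) = (20387 + 521)*(1/4398389) + 4077551/(6461/162 + 57/2) = 20908*(1/4398389) + 4077551/(5539/81) = 20908/4398389 + 4077551*(81/5539) = 20908/4398389 + 330281631/5539 = 1452707208501871/24362676671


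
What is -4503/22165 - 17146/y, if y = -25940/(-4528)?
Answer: -86047143167/28748005 ≈ -2993.2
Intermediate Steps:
y = 6485/1132 (y = -25940*(-1/4528) = 6485/1132 ≈ 5.7288)
-4503/22165 - 17146/y = -4503/22165 - 17146/6485/1132 = -4503*1/22165 - 17146*1132/6485 = -4503/22165 - 19409272/6485 = -86047143167/28748005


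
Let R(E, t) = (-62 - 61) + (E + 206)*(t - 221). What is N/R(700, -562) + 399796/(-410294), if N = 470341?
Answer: -238320873985/145556104587 ≈ -1.6373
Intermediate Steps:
R(E, t) = -123 + (-221 + t)*(206 + E) (R(E, t) = -123 + (206 + E)*(-221 + t) = -123 + (-221 + t)*(206 + E))
N/R(700, -562) + 399796/(-410294) = 470341/(-45649 - 221*700 + 206*(-562) + 700*(-562)) + 399796/(-410294) = 470341/(-45649 - 154700 - 115772 - 393400) + 399796*(-1/410294) = 470341/(-709521) - 199898/205147 = 470341*(-1/709521) - 199898/205147 = -470341/709521 - 199898/205147 = -238320873985/145556104587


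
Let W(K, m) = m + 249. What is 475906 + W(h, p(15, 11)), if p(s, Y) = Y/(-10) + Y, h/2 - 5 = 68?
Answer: 4761649/10 ≈ 4.7617e+5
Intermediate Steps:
h = 146 (h = 10 + 2*68 = 10 + 136 = 146)
p(s, Y) = 9*Y/10 (p(s, Y) = -Y/10 + Y = 9*Y/10)
W(K, m) = 249 + m
475906 + W(h, p(15, 11)) = 475906 + (249 + (9/10)*11) = 475906 + (249 + 99/10) = 475906 + 2589/10 = 4761649/10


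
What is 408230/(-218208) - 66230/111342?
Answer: -4992088375/2024642928 ≈ -2.4657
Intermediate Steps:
408230/(-218208) - 66230/111342 = 408230*(-1/218208) - 66230*1/111342 = -204115/109104 - 33115/55671 = -4992088375/2024642928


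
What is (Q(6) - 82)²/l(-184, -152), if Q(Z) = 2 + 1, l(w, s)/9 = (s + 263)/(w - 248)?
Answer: -99856/37 ≈ -2698.8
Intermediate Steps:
l(w, s) = 9*(263 + s)/(-248 + w) (l(w, s) = 9*((s + 263)/(w - 248)) = 9*((263 + s)/(-248 + w)) = 9*(263 + s)/(-248 + w))
Q(Z) = 3
(Q(6) - 82)²/l(-184, -152) = (3 - 82)²/((9*(263 - 152)/(-248 - 184))) = (-79)²/((9*111/(-432))) = 6241/((9*(-1/432)*111)) = 6241/(-37/16) = 6241*(-16/37) = -99856/37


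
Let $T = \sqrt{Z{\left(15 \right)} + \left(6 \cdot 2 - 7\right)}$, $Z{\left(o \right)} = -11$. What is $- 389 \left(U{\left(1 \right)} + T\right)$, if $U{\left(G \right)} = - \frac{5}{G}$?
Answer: $1945 - 389 i \sqrt{6} \approx 1945.0 - 952.85 i$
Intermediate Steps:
$T = i \sqrt{6}$ ($T = \sqrt{-11 + \left(6 \cdot 2 - 7\right)} = \sqrt{-11 + \left(12 - 7\right)} = \sqrt{-11 + 5} = \sqrt{-6} = i \sqrt{6} \approx 2.4495 i$)
$- 389 \left(U{\left(1 \right)} + T\right) = - 389 \left(- \frac{5}{1} + i \sqrt{6}\right) = - 389 \left(\left(-5\right) 1 + i \sqrt{6}\right) = - 389 \left(-5 + i \sqrt{6}\right) = 1945 - 389 i \sqrt{6}$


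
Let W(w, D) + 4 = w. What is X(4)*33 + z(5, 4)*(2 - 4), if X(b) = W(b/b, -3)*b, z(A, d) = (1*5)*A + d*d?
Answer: -478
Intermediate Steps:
W(w, D) = -4 + w
z(A, d) = d² + 5*A (z(A, d) = 5*A + d² = d² + 5*A)
X(b) = -3*b (X(b) = (-4 + b/b)*b = (-4 + 1)*b = -3*b)
X(4)*33 + z(5, 4)*(2 - 4) = -3*4*33 + (4² + 5*5)*(2 - 4) = -12*33 + (16 + 25)*(-2) = -396 + 41*(-2) = -396 - 82 = -478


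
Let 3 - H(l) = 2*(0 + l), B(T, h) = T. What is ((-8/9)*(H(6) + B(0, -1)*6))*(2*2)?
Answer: 32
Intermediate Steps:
H(l) = 3 - 2*l (H(l) = 3 - 2*(0 + l) = 3 - 2*l)
((-8/9)*(H(6) + B(0, -1)*6))*(2*2) = ((-8/9)*((3 - 2*6) + 0*6))*(2*2) = ((-8*⅑)*((3 - 12) + 0))*4 = -8*(-9 + 0)/9*4 = -8/9*(-9)*4 = 8*4 = 32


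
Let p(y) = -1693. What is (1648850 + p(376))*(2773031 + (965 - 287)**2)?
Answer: 5324789141255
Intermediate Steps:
(1648850 + p(376))*(2773031 + (965 - 287)**2) = (1648850 - 1693)*(2773031 + (965 - 287)**2) = 1647157*(2773031 + 678**2) = 1647157*(2773031 + 459684) = 1647157*3232715 = 5324789141255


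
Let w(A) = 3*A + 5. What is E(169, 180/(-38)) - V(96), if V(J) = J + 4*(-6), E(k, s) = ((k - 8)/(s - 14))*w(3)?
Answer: -34229/178 ≈ -192.30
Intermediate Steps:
w(A) = 5 + 3*A
E(k, s) = 14*(-8 + k)/(-14 + s) (E(k, s) = ((k - 8)/(s - 14))*(5 + 3*3) = ((-8 + k)/(-14 + s))*(5 + 9) = ((-8 + k)/(-14 + s))*14 = 14*(-8 + k)/(-14 + s))
V(J) = -24 + J (V(J) = J - 24 = -24 + J)
E(169, 180/(-38)) - V(96) = 14*(-8 + 169)/(-14 + 180/(-38)) - (-24 + 96) = 14*161/(-14 + 180*(-1/38)) - 1*72 = 14*161/(-14 - 90/19) - 72 = 14*161/(-356/19) - 72 = 14*(-19/356)*161 - 72 = -21413/178 - 72 = -34229/178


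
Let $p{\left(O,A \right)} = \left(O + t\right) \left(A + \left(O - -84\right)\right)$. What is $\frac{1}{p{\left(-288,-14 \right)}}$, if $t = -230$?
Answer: $\frac{1}{112924} \approx 8.8555 \cdot 10^{-6}$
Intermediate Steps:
$p{\left(O,A \right)} = \left(-230 + O\right) \left(84 + A + O\right)$ ($p{\left(O,A \right)} = \left(O - 230\right) \left(A + \left(O - -84\right)\right) = \left(-230 + O\right) \left(A + \left(O + 84\right)\right) = \left(-230 + O\right) \left(A + \left(84 + O\right)\right) = \left(-230 + O\right) \left(84 + A + O\right)$)
$\frac{1}{p{\left(-288,-14 \right)}} = \frac{1}{-19320 + \left(-288\right)^{2} - -3220 - -42048 - -4032} = \frac{1}{-19320 + 82944 + 3220 + 42048 + 4032} = \frac{1}{112924}$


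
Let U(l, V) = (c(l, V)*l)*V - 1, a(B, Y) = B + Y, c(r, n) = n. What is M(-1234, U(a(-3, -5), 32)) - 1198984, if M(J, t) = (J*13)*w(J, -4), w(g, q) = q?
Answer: -1134816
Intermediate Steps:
U(l, V) = -1 + l*V² (U(l, V) = (V*l)*V - 1 = l*V² - 1 = -1 + l*V²)
M(J, t) = -52*J (M(J, t) = (J*13)*(-4) = (13*J)*(-4) = -52*J)
M(-1234, U(a(-3, -5), 32)) - 1198984 = -52*(-1234) - 1198984 = 64168 - 1198984 = -1134816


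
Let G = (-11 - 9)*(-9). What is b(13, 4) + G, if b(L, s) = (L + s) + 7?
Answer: 204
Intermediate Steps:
G = 180 (G = -20*(-9) = 180)
b(L, s) = 7 + L + s
b(13, 4) + G = (7 + 13 + 4) + 180 = 24 + 180 = 204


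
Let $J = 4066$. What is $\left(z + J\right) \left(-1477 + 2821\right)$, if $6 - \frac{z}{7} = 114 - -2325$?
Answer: $-17424960$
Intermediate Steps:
$z = -17031$ ($z = 42 - 7 \left(114 - -2325\right) = 42 - 7 \left(114 + 2325\right) = 42 - 17073 = -17031$)
$\left(z + J\right) \left(-1477 + 2821\right) = \left(-17031 + 4066\right) \left(-1477 + 2821\right) = \left(-12965\right) 1344 = -17424960$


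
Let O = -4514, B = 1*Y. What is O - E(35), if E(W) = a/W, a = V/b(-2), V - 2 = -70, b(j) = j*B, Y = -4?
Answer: -315963/70 ≈ -4513.8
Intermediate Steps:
B = -4 (B = 1*(-4) = -4)
b(j) = -4*j (b(j) = j*(-4) = -4*j)
V = -68 (V = 2 - 70 = -68)
a = -17/2 (a = -68/((-4*(-2))) = -68/8 = -68*1/8 = -17/2 ≈ -8.5000)
E(W) = -17/(2*W)
O - E(35) = -4514 - (-17)/(2*35) = -4514 - 1*(-17/70) = -4514 + 17/70 = -315963/70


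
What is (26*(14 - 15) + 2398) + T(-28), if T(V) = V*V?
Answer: 3156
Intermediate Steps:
T(V) = V**2
(26*(14 - 15) + 2398) + T(-28) = (26*(14 - 15) + 2398) + (-28)**2 = (26*(-1) + 2398) + 784 = (-26 + 2398) + 784 = 2372 + 784 = 3156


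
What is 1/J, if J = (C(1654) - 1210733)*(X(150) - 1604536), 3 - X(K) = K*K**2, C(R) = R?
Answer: 1/6020648780107 ≈ 1.6610e-13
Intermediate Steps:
X(K) = 3 - K**3 (X(K) = 3 - K*K**2 = 3 - K**3)
J = 6020648780107 (J = (1654 - 1210733)*((3 - 1*150**3) - 1604536) = -1209079*((3 - 1*3375000) - 1604536) = -1209079*((3 - 3375000) - 1604536) = -1209079*(-3374997 - 1604536) = -1209079*(-4979533) = 6020648780107)
1/J = 1/6020648780107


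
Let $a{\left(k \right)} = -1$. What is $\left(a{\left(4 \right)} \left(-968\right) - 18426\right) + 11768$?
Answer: $-5690$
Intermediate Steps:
$\left(a{\left(4 \right)} \left(-968\right) - 18426\right) + 11768 = \left(\left(-1\right) \left(-968\right) - 18426\right) + 11768 = \left(968 - 18426\right) + 11768 = -17458 + 11768 = -5690$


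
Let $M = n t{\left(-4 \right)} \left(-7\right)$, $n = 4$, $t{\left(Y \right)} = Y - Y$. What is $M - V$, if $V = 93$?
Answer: $-93$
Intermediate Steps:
$t{\left(Y \right)} = 0$
$M = 0$ ($M = 4 \cdot 0 \left(-7\right) = 0 \left(-7\right) = 0$)
$M - V = 0 - 93 = -93$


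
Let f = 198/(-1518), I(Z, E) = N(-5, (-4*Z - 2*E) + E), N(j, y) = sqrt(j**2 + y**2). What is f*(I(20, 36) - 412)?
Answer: 1236/23 - 3*sqrt(13481)/23 ≈ 38.595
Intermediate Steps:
I(Z, E) = sqrt(25 + (-E - 4*Z)**2) (I(Z, E) = sqrt((-5)**2 + ((-4*Z - 2*E) + E)**2) = sqrt(25 + (-E - 4*Z)**2))
f = -3/23 (f = 198*(-1/1518) = -3/23 ≈ -0.13043)
f*(I(20, 36) - 412) = -3*(sqrt(25 + (36 + 4*20)**2) - 412)/23 = -3*(sqrt(25 + (36 + 80)**2) - 412)/23 = -3*(sqrt(25 + 116**2) - 412)/23 = -3*(sqrt(25 + 13456) - 412)/23 = -3*(sqrt(13481) - 412)/23 = -3*(-412 + sqrt(13481))/23 = 1236/23 - 3*sqrt(13481)/23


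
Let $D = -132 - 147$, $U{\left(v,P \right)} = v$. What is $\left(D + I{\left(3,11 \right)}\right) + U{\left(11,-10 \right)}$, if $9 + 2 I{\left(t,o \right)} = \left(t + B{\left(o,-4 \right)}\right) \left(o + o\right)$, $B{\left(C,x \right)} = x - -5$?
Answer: $- \frac{457}{2} \approx -228.5$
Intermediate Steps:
$B{\left(C,x \right)} = 5 + x$ ($B{\left(C,x \right)} = x + 5 = 5 + x$)
$D = -279$
$I{\left(t,o \right)} = - \frac{9}{2} + o \left(1 + t\right)$ ($I{\left(t,o \right)} = - \frac{9}{2} + \frac{\left(t + \left(5 - 4\right)\right) \left(o + o\right)}{2} = - \frac{9}{2} + \frac{\left(t + 1\right) 2 o}{2} = - \frac{9}{2} + \frac{\left(1 + t\right) 2 o}{2} = - \frac{9}{2} + \frac{2 o \left(1 + t\right)}{2} = - \frac{9}{2} + o \left(1 + t\right)$)
$\left(D + I{\left(3,11 \right)}\right) + U{\left(11,-10 \right)} = \left(-279 + \left(- \frac{9}{2} + 11 + 11 \cdot 3\right)\right) + 11 = \left(-279 + \left(- \frac{9}{2} + 11 + 33\right)\right) + 11 = \left(-279 + \frac{79}{2}\right) + 11 = - \frac{479}{2} + 11 = - \frac{457}{2}$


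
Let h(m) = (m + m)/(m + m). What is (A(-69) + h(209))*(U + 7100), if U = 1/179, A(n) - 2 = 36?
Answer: 49565139/179 ≈ 2.7690e+5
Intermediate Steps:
h(m) = 1 (h(m) = (2*m)/((2*m)) = (2*m)*(1/(2*m)) = 1)
A(n) = 38 (A(n) = 2 + 36 = 38)
U = 1/179 ≈ 0.0055866
(A(-69) + h(209))*(U + 7100) = (38 + 1)*(1/179 + 7100) = 39*(1270901/179) = 49565139/179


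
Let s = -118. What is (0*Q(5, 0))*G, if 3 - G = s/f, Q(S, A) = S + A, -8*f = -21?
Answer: 0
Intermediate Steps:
f = 21/8 (f = -⅛*(-21) = 21/8 ≈ 2.6250)
Q(S, A) = A + S
G = 1007/21 (G = 3 - (-118)/21/8 = 3 - (-118)*8/21 = 3 - 1*(-944/21) = 3 + 944/21 = 1007/21 ≈ 47.952)
(0*Q(5, 0))*G = (0*(0 + 5))*(1007/21) = (0*5)*(1007/21) = 0*(1007/21) = 0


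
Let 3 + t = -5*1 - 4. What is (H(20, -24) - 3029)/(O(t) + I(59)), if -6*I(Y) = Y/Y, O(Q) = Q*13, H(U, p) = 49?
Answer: 17880/937 ≈ 19.082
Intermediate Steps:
t = -12 (t = -3 + (-5*1 - 4) = -3 + (-5 - 4) = -3 - 9 = -12)
O(Q) = 13*Q
I(Y) = -1/6 (I(Y) = -Y/(6*Y) = -1/6*1 = -1/6)
(H(20, -24) - 3029)/(O(t) + I(59)) = (49 - 3029)/(13*(-12) - 1/6) = -2980/(-156 - 1/6) = -2980/(-937/6) = -2980*(-6/937) = 17880/937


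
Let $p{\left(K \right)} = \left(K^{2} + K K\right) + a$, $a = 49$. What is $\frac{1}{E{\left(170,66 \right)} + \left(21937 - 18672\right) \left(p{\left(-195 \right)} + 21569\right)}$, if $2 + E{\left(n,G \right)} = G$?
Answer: $\frac{1}{318886084} \approx 3.1359 \cdot 10^{-9}$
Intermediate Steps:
$E{\left(n,G \right)} = -2 + G$
$p{\left(K \right)} = 49 + 2 K^{2}$ ($p{\left(K \right)} = \left(K^{2} + K K\right) + 49 = \left(K^{2} + K^{2}\right) + 49 = 2 K^{2} + 49 = 49 + 2 K^{2}$)
$\frac{1}{E{\left(170,66 \right)} + \left(21937 - 18672\right) \left(p{\left(-195 \right)} + 21569\right)} = \frac{1}{\left(-2 + 66\right) + \left(21937 - 18672\right) \left(\left(49 + 2 \left(-195\right)^{2}\right) + 21569\right)} = \frac{1}{64 + 3265 \left(\left(49 + 2 \cdot 38025\right) + 21569\right)} = \frac{1}{64 + 3265 \left(\left(49 + 76050\right) + 21569\right)} = \frac{1}{64 + 3265 \left(76099 + 21569\right)} = \frac{1}{64 + 3265 \cdot 97668} = \frac{1}{64 + 318886020} = \frac{1}{318886084}$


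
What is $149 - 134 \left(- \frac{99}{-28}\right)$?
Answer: $- \frac{4547}{14} \approx -324.79$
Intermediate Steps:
$149 - 134 \left(- \frac{99}{-28}\right) = 149 - 134 \left(\left(-99\right) \left(- \frac{1}{28}\right)\right) = 149 - \frac{6633}{14} = - \frac{4547}{14}$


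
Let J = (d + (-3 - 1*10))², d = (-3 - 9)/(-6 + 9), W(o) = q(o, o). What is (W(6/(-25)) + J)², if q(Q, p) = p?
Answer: 52113961/625 ≈ 83382.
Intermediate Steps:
W(o) = o
d = -4 (d = -12/3 = -12*⅓ = -4)
J = 289 (J = (-4 + (-3 - 1*10))² = (-4 + (-3 - 10))² = (-4 - 13)² = (-17)² = 289)
(W(6/(-25)) + J)² = (6/(-25) + 289)² = (6*(-1/25) + 289)² = (-6/25 + 289)² = (7219/25)² = 52113961/625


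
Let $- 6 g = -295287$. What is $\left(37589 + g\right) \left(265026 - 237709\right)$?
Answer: $\frac{4742422419}{2} \approx 2.3712 \cdot 10^{9}$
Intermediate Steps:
$g = \frac{98429}{2}$ ($g = \left(- \frac{1}{6}\right) \left(-295287\right) = \frac{98429}{2} \approx 49215.0$)
$\left(37589 + g\right) \left(265026 - 237709\right) = \left(37589 + \frac{98429}{2}\right) \left(265026 - 237709\right) = \frac{173607}{2} \cdot 27317 = \frac{4742422419}{2}$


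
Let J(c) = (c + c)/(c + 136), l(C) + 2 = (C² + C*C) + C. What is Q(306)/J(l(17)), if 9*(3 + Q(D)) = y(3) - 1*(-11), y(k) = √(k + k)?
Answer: -648/593 + 81*√6/1186 ≈ -0.92546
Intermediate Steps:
y(k) = √2*√k (y(k) = √(2*k) = √2*√k)
Q(D) = -16/9 + √6/9 (Q(D) = -3 + (√2*√3 - 1*(-11))/9 = -3 + (√6 + 11)/9 = -3 + (11 + √6)/9 = -3 + (11/9 + √6/9) = -16/9 + √6/9)
l(C) = -2 + C + 2*C² (l(C) = -2 + ((C² + C*C) + C) = -2 + ((C² + C²) + C) = -2 + (2*C² + C) = -2 + (C + 2*C²) = -2 + C + 2*C²)
J(c) = 2*c/(136 + c) (J(c) = (2*c)/(136 + c) = 2*c/(136 + c))
Q(306)/J(l(17)) = (-16/9 + √6/9)/((2*(-2 + 17 + 2*17²)/(136 + (-2 + 17 + 2*17²)))) = (-16/9 + √6/9)/((2*(-2 + 17 + 2*289)/(136 + (-2 + 17 + 2*289)))) = (-16/9 + √6/9)/((2*(-2 + 17 + 578)/(136 + (-2 + 17 + 578)))) = (-16/9 + √6/9)/((2*593/(136 + 593))) = (-16/9 + √6/9)/((2*593/729)) = (-16/9 + √6/9)/((2*593*(1/729))) = (-16/9 + √6/9)/(1186/729) = (-16/9 + √6/9)*(729/1186) = -648/593 + 81*√6/1186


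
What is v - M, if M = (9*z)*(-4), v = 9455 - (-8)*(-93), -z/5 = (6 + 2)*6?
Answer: 71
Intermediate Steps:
z = -240 (z = -5*(6 + 2)*6 = -40*6 = -5*48 = -240)
v = 8711 (v = 9455 - 1*744 = 9455 - 744 = 8711)
M = 8640 (M = (9*(-240))*(-4) = -2160*(-4) = 8640)
v - M = 8711 - 1*8640 = 8711 - 8640 = 71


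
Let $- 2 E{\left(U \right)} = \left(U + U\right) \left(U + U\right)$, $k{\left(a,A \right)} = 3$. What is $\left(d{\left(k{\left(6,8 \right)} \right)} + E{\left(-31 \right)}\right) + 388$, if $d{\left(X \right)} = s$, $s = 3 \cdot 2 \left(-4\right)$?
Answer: $-1558$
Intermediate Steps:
$E{\left(U \right)} = - 2 U^{2}$ ($E{\left(U \right)} = - \frac{\left(U + U\right) \left(U + U\right)}{2} = - \frac{2 U 2 U}{2} = - \frac{4 U^{2}}{2} = - 2 U^{2}$)
$s = -24$ ($s = 6 \left(-4\right) = -24$)
$d{\left(X \right)} = -24$
$\left(d{\left(k{\left(6,8 \right)} \right)} + E{\left(-31 \right)}\right) + 388 = \left(-24 - 2 \left(-31\right)^{2}\right) + 388 = \left(-24 - 1922\right) + 388 = -1946 + 388 = -1558$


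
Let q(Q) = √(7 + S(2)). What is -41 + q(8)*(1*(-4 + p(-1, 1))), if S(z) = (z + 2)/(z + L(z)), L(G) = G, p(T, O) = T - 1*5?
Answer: -41 - 20*√2 ≈ -69.284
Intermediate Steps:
p(T, O) = -5 + T (p(T, O) = T - 5 = -5 + T)
S(z) = (2 + z)/(2*z) (S(z) = (z + 2)/(z + z) = (2 + z)/((2*z)) = (2 + z)*(1/(2*z)) = (2 + z)/(2*z))
q(Q) = 2*√2 (q(Q) = √(7 + (½)*(2 + 2)/2) = √(7 + (½)*(½)*4) = √(7 + 1) = √8 = 2*√2)
-41 + q(8)*(1*(-4 + p(-1, 1))) = -41 + (2*√2)*(1*(-4 + (-5 - 1))) = -41 + (2*√2)*(1*(-4 - 6)) = -41 + (2*√2)*(1*(-10)) = -41 + (2*√2)*(-10) = -41 - 20*√2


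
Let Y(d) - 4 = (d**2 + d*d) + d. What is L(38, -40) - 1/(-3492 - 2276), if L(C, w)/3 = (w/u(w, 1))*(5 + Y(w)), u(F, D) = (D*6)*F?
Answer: 9139397/5768 ≈ 1584.5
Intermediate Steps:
u(F, D) = 6*D*F (u(F, D) = (6*D)*F = 6*D*F)
Y(d) = 4 + d + 2*d**2 (Y(d) = 4 + ((d**2 + d*d) + d) = 4 + ((d**2 + d**2) + d) = 4 + (2*d**2 + d) = 4 + (d + 2*d**2) = 4 + d + 2*d**2)
L(C, w) = 9/2 + w**2 + w/2 (L(C, w) = 3*((w/((6*1*w)))*(5 + (4 + w + 2*w**2))) = 3*((w/((6*w)))*(9 + w + 2*w**2)) = 3*((w*(1/(6*w)))*(9 + w + 2*w**2)) = 3*((9 + w + 2*w**2)/6) = 3*(3/2 + w**2/3 + w/6) = 9/2 + w**2 + w/2)
L(38, -40) - 1/(-3492 - 2276) = (9/2 + (-40)**2 + (1/2)*(-40)) - 1/(-3492 - 2276) = (9/2 + 1600 - 20) - 1/(-5768) = 3169/2 - 1*(-1/5768) = 3169/2 + 1/5768 = 9139397/5768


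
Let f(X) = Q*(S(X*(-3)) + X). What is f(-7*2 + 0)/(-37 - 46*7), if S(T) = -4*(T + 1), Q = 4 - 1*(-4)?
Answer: 1488/359 ≈ 4.1448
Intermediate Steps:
Q = 8 (Q = 4 + 4 = 8)
S(T) = -4 - 4*T (S(T) = -4*(1 + T) = -4 - 4*T)
f(X) = -32 + 104*X (f(X) = 8*((-4 - 4*X*(-3)) + X) = 8*((-4 - (-12)*X) + X) = 8*((-4 + 12*X) + X) = 8*(-4 + 13*X) = -32 + 104*X)
f(-7*2 + 0)/(-37 - 46*7) = (-32 + 104*(-7*2 + 0))/(-37 - 46*7) = (-32 + 104*(-14 + 0))/(-37 - 322) = (-32 + 104*(-14))/(-359) = (-32 - 1456)*(-1/359) = -1488*(-1/359) = 1488/359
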